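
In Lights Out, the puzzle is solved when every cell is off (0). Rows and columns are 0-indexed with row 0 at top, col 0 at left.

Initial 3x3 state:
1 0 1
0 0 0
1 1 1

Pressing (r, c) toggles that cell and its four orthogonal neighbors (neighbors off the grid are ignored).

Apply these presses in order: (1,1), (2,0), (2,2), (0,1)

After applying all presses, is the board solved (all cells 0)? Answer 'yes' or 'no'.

Answer: yes

Derivation:
After press 1 at (1,1):
1 1 1
1 1 1
1 0 1

After press 2 at (2,0):
1 1 1
0 1 1
0 1 1

After press 3 at (2,2):
1 1 1
0 1 0
0 0 0

After press 4 at (0,1):
0 0 0
0 0 0
0 0 0

Lights still on: 0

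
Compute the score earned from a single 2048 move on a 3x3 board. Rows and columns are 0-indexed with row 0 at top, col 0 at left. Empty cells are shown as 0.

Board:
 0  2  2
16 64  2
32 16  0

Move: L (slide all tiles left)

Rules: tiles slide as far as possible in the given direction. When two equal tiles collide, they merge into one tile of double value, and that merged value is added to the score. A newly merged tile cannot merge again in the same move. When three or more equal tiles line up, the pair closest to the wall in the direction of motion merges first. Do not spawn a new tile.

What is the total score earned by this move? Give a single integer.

Slide left:
row 0: [0, 2, 2] -> [4, 0, 0]  score +4 (running 4)
row 1: [16, 64, 2] -> [16, 64, 2]  score +0 (running 4)
row 2: [32, 16, 0] -> [32, 16, 0]  score +0 (running 4)
Board after move:
 4  0  0
16 64  2
32 16  0

Answer: 4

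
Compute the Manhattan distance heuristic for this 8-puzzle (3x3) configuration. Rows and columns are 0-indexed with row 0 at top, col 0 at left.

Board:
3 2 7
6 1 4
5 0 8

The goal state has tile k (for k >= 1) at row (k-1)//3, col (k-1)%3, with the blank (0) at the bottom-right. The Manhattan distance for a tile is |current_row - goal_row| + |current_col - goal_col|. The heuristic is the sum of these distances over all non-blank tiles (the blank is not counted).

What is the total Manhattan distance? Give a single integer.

Answer: 15

Derivation:
Tile 3: (0,0)->(0,2) = 2
Tile 2: (0,1)->(0,1) = 0
Tile 7: (0,2)->(2,0) = 4
Tile 6: (1,0)->(1,2) = 2
Tile 1: (1,1)->(0,0) = 2
Tile 4: (1,2)->(1,0) = 2
Tile 5: (2,0)->(1,1) = 2
Tile 8: (2,2)->(2,1) = 1
Sum: 2 + 0 + 4 + 2 + 2 + 2 + 2 + 1 = 15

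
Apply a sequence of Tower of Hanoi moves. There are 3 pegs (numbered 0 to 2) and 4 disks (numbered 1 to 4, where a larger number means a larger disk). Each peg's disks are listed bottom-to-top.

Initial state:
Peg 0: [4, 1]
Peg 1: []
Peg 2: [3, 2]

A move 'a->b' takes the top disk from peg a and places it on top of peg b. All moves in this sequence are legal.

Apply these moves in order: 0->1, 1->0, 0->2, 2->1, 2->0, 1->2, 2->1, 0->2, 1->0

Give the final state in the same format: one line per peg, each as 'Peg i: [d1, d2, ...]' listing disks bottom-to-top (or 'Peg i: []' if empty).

Answer: Peg 0: [4, 1]
Peg 1: []
Peg 2: [3, 2]

Derivation:
After move 1 (0->1):
Peg 0: [4]
Peg 1: [1]
Peg 2: [3, 2]

After move 2 (1->0):
Peg 0: [4, 1]
Peg 1: []
Peg 2: [3, 2]

After move 3 (0->2):
Peg 0: [4]
Peg 1: []
Peg 2: [3, 2, 1]

After move 4 (2->1):
Peg 0: [4]
Peg 1: [1]
Peg 2: [3, 2]

After move 5 (2->0):
Peg 0: [4, 2]
Peg 1: [1]
Peg 2: [3]

After move 6 (1->2):
Peg 0: [4, 2]
Peg 1: []
Peg 2: [3, 1]

After move 7 (2->1):
Peg 0: [4, 2]
Peg 1: [1]
Peg 2: [3]

After move 8 (0->2):
Peg 0: [4]
Peg 1: [1]
Peg 2: [3, 2]

After move 9 (1->0):
Peg 0: [4, 1]
Peg 1: []
Peg 2: [3, 2]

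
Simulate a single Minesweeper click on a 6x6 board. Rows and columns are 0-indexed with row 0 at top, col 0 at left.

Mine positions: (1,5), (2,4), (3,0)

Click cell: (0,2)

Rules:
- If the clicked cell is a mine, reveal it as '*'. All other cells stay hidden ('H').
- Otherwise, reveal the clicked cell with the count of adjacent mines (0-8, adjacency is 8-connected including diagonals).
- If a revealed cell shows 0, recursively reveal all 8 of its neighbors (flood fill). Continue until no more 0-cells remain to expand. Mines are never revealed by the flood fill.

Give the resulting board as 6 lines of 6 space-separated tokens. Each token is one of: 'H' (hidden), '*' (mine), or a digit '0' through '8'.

0 0 0 0 1 H
0 0 0 1 2 H
1 1 0 1 H H
H 1 0 1 1 1
1 1 0 0 0 0
0 0 0 0 0 0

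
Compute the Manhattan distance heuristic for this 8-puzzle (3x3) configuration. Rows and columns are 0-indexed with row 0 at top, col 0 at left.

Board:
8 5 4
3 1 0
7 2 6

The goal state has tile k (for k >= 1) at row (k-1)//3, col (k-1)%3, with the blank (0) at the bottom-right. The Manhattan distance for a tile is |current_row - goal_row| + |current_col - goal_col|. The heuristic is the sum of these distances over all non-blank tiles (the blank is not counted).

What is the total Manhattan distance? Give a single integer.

Tile 8: (0,0)->(2,1) = 3
Tile 5: (0,1)->(1,1) = 1
Tile 4: (0,2)->(1,0) = 3
Tile 3: (1,0)->(0,2) = 3
Tile 1: (1,1)->(0,0) = 2
Tile 7: (2,0)->(2,0) = 0
Tile 2: (2,1)->(0,1) = 2
Tile 6: (2,2)->(1,2) = 1
Sum: 3 + 1 + 3 + 3 + 2 + 0 + 2 + 1 = 15

Answer: 15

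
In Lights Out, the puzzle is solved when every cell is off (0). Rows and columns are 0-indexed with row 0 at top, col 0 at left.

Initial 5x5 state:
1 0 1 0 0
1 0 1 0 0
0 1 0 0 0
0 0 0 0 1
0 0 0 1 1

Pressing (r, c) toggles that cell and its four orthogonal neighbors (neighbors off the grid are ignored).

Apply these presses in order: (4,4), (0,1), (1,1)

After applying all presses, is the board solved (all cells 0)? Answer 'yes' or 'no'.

Answer: yes

Derivation:
After press 1 at (4,4):
1 0 1 0 0
1 0 1 0 0
0 1 0 0 0
0 0 0 0 0
0 0 0 0 0

After press 2 at (0,1):
0 1 0 0 0
1 1 1 0 0
0 1 0 0 0
0 0 0 0 0
0 0 0 0 0

After press 3 at (1,1):
0 0 0 0 0
0 0 0 0 0
0 0 0 0 0
0 0 0 0 0
0 0 0 0 0

Lights still on: 0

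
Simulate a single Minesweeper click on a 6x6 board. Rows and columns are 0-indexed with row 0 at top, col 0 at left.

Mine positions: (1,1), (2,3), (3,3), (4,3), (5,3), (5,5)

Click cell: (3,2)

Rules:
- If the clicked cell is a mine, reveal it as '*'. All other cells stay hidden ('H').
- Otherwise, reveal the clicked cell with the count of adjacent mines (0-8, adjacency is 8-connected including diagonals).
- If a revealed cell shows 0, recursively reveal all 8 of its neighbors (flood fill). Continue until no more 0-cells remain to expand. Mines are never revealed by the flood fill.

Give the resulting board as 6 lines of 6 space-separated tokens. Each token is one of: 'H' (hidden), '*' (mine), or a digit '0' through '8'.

H H H H H H
H H H H H H
H H H H H H
H H 3 H H H
H H H H H H
H H H H H H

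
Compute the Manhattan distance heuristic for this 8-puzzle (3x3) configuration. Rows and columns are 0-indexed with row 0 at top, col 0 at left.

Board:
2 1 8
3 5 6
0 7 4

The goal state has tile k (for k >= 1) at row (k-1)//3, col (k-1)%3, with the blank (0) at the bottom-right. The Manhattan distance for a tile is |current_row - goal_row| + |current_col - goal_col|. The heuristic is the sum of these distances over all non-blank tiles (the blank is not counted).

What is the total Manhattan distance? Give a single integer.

Tile 2: at (0,0), goal (0,1), distance |0-0|+|0-1| = 1
Tile 1: at (0,1), goal (0,0), distance |0-0|+|1-0| = 1
Tile 8: at (0,2), goal (2,1), distance |0-2|+|2-1| = 3
Tile 3: at (1,0), goal (0,2), distance |1-0|+|0-2| = 3
Tile 5: at (1,1), goal (1,1), distance |1-1|+|1-1| = 0
Tile 6: at (1,2), goal (1,2), distance |1-1|+|2-2| = 0
Tile 7: at (2,1), goal (2,0), distance |2-2|+|1-0| = 1
Tile 4: at (2,2), goal (1,0), distance |2-1|+|2-0| = 3
Sum: 1 + 1 + 3 + 3 + 0 + 0 + 1 + 3 = 12

Answer: 12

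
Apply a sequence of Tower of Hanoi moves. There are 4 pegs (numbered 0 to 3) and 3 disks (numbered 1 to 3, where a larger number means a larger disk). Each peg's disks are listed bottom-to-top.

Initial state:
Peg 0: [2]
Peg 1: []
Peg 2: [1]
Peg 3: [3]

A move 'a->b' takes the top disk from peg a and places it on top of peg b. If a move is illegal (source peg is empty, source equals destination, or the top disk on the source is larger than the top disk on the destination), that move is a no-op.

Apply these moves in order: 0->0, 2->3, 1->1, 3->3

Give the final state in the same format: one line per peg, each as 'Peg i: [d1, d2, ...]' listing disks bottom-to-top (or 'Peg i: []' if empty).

After move 1 (0->0):
Peg 0: [2]
Peg 1: []
Peg 2: [1]
Peg 3: [3]

After move 2 (2->3):
Peg 0: [2]
Peg 1: []
Peg 2: []
Peg 3: [3, 1]

After move 3 (1->1):
Peg 0: [2]
Peg 1: []
Peg 2: []
Peg 3: [3, 1]

After move 4 (3->3):
Peg 0: [2]
Peg 1: []
Peg 2: []
Peg 3: [3, 1]

Answer: Peg 0: [2]
Peg 1: []
Peg 2: []
Peg 3: [3, 1]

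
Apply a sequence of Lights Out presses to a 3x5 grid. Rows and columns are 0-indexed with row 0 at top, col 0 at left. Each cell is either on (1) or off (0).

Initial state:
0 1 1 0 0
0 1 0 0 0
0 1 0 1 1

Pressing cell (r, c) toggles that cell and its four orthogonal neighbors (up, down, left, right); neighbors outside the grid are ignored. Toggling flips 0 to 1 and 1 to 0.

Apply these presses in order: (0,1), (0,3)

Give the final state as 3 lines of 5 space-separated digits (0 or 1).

After press 1 at (0,1):
1 0 0 0 0
0 0 0 0 0
0 1 0 1 1

After press 2 at (0,3):
1 0 1 1 1
0 0 0 1 0
0 1 0 1 1

Answer: 1 0 1 1 1
0 0 0 1 0
0 1 0 1 1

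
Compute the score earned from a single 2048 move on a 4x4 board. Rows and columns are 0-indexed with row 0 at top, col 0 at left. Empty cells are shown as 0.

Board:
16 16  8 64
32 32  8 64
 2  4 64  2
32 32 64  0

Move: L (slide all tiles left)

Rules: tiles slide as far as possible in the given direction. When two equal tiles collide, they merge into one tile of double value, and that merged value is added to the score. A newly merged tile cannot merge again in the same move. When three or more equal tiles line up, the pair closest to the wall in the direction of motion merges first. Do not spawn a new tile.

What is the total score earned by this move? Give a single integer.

Slide left:
row 0: [16, 16, 8, 64] -> [32, 8, 64, 0]  score +32 (running 32)
row 1: [32, 32, 8, 64] -> [64, 8, 64, 0]  score +64 (running 96)
row 2: [2, 4, 64, 2] -> [2, 4, 64, 2]  score +0 (running 96)
row 3: [32, 32, 64, 0] -> [64, 64, 0, 0]  score +64 (running 160)
Board after move:
32  8 64  0
64  8 64  0
 2  4 64  2
64 64  0  0

Answer: 160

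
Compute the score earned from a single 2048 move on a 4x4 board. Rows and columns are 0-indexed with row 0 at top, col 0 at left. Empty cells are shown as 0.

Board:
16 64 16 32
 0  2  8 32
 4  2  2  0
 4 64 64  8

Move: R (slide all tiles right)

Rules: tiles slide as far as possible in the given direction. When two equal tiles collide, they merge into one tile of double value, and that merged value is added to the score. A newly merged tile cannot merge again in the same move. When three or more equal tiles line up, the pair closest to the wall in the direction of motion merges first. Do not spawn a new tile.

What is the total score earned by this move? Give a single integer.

Answer: 132

Derivation:
Slide right:
row 0: [16, 64, 16, 32] -> [16, 64, 16, 32]  score +0 (running 0)
row 1: [0, 2, 8, 32] -> [0, 2, 8, 32]  score +0 (running 0)
row 2: [4, 2, 2, 0] -> [0, 0, 4, 4]  score +4 (running 4)
row 3: [4, 64, 64, 8] -> [0, 4, 128, 8]  score +128 (running 132)
Board after move:
 16  64  16  32
  0   2   8  32
  0   0   4   4
  0   4 128   8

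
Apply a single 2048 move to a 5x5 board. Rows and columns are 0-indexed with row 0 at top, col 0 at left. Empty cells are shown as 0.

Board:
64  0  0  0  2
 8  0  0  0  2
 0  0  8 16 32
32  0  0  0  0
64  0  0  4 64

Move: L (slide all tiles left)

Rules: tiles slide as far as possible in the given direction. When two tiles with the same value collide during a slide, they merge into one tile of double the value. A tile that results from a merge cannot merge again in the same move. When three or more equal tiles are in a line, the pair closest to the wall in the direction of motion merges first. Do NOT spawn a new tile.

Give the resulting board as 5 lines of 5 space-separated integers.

Slide left:
row 0: [64, 0, 0, 0, 2] -> [64, 2, 0, 0, 0]
row 1: [8, 0, 0, 0, 2] -> [8, 2, 0, 0, 0]
row 2: [0, 0, 8, 16, 32] -> [8, 16, 32, 0, 0]
row 3: [32, 0, 0, 0, 0] -> [32, 0, 0, 0, 0]
row 4: [64, 0, 0, 4, 64] -> [64, 4, 64, 0, 0]

Answer: 64  2  0  0  0
 8  2  0  0  0
 8 16 32  0  0
32  0  0  0  0
64  4 64  0  0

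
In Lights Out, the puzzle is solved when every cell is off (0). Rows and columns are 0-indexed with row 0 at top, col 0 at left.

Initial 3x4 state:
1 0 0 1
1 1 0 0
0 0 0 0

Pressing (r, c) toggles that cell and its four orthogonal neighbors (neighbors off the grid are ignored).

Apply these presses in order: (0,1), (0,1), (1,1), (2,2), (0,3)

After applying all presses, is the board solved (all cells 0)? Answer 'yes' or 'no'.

After press 1 at (0,1):
0 1 1 1
1 0 0 0
0 0 0 0

After press 2 at (0,1):
1 0 0 1
1 1 0 0
0 0 0 0

After press 3 at (1,1):
1 1 0 1
0 0 1 0
0 1 0 0

After press 4 at (2,2):
1 1 0 1
0 0 0 0
0 0 1 1

After press 5 at (0,3):
1 1 1 0
0 0 0 1
0 0 1 1

Lights still on: 6

Answer: no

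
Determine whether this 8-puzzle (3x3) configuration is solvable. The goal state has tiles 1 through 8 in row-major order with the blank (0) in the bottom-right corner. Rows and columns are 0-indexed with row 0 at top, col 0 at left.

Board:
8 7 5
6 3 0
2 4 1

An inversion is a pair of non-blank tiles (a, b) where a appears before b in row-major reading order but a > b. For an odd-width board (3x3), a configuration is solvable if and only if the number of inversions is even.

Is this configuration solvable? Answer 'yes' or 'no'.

Answer: no

Derivation:
Inversions (pairs i<j in row-major order where tile[i] > tile[j] > 0): 25
25 is odd, so the puzzle is not solvable.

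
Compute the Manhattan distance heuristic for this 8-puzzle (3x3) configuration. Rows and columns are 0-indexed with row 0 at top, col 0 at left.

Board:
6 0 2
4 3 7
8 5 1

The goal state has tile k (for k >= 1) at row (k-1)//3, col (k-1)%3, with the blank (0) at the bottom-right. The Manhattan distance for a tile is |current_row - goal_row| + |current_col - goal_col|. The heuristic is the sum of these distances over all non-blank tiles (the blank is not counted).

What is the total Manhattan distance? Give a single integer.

Tile 6: at (0,0), goal (1,2), distance |0-1|+|0-2| = 3
Tile 2: at (0,2), goal (0,1), distance |0-0|+|2-1| = 1
Tile 4: at (1,0), goal (1,0), distance |1-1|+|0-0| = 0
Tile 3: at (1,1), goal (0,2), distance |1-0|+|1-2| = 2
Tile 7: at (1,2), goal (2,0), distance |1-2|+|2-0| = 3
Tile 8: at (2,0), goal (2,1), distance |2-2|+|0-1| = 1
Tile 5: at (2,1), goal (1,1), distance |2-1|+|1-1| = 1
Tile 1: at (2,2), goal (0,0), distance |2-0|+|2-0| = 4
Sum: 3 + 1 + 0 + 2 + 3 + 1 + 1 + 4 = 15

Answer: 15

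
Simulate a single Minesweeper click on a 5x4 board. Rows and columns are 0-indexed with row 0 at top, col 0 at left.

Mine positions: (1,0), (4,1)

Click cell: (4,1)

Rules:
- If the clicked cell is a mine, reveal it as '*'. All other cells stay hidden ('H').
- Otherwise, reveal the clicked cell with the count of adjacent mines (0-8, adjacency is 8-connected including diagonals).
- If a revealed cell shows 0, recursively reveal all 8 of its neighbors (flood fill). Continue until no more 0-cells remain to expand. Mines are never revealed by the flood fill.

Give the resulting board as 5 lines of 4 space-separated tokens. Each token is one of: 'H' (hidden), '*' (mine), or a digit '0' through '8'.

H H H H
H H H H
H H H H
H H H H
H * H H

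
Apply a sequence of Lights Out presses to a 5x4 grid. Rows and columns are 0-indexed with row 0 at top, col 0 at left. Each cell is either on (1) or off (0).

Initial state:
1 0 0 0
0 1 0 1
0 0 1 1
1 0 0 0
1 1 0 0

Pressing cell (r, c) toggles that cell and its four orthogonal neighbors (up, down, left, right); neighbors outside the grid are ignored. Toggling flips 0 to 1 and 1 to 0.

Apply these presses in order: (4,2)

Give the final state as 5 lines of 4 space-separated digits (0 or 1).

Answer: 1 0 0 0
0 1 0 1
0 0 1 1
1 0 1 0
1 0 1 1

Derivation:
After press 1 at (4,2):
1 0 0 0
0 1 0 1
0 0 1 1
1 0 1 0
1 0 1 1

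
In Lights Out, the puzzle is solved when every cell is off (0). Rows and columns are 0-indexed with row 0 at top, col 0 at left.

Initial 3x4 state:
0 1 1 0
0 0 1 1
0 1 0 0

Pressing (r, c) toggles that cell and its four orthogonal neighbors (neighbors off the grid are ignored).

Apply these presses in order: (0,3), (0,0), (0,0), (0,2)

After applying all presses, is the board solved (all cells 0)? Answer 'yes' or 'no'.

Answer: no

Derivation:
After press 1 at (0,3):
0 1 0 1
0 0 1 0
0 1 0 0

After press 2 at (0,0):
1 0 0 1
1 0 1 0
0 1 0 0

After press 3 at (0,0):
0 1 0 1
0 0 1 0
0 1 0 0

After press 4 at (0,2):
0 0 1 0
0 0 0 0
0 1 0 0

Lights still on: 2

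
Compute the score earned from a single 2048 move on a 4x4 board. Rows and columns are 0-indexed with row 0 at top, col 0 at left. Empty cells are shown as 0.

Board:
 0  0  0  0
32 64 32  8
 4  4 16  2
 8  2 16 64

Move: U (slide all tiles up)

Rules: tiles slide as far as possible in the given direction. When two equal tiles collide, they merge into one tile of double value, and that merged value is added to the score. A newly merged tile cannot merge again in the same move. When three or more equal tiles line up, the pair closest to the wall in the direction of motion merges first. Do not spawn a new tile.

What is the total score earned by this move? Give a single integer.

Slide up:
col 0: [0, 32, 4, 8] -> [32, 4, 8, 0]  score +0 (running 0)
col 1: [0, 64, 4, 2] -> [64, 4, 2, 0]  score +0 (running 0)
col 2: [0, 32, 16, 16] -> [32, 32, 0, 0]  score +32 (running 32)
col 3: [0, 8, 2, 64] -> [8, 2, 64, 0]  score +0 (running 32)
Board after move:
32 64 32  8
 4  4 32  2
 8  2  0 64
 0  0  0  0

Answer: 32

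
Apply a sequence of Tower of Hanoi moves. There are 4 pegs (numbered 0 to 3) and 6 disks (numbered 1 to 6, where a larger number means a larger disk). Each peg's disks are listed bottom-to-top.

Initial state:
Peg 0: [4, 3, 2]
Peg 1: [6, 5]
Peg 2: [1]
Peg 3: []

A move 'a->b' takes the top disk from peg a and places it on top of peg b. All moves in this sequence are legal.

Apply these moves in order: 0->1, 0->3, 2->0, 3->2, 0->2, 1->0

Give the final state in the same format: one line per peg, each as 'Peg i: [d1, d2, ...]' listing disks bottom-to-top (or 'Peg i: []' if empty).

Answer: Peg 0: [4, 2]
Peg 1: [6, 5]
Peg 2: [3, 1]
Peg 3: []

Derivation:
After move 1 (0->1):
Peg 0: [4, 3]
Peg 1: [6, 5, 2]
Peg 2: [1]
Peg 3: []

After move 2 (0->3):
Peg 0: [4]
Peg 1: [6, 5, 2]
Peg 2: [1]
Peg 3: [3]

After move 3 (2->0):
Peg 0: [4, 1]
Peg 1: [6, 5, 2]
Peg 2: []
Peg 3: [3]

After move 4 (3->2):
Peg 0: [4, 1]
Peg 1: [6, 5, 2]
Peg 2: [3]
Peg 3: []

After move 5 (0->2):
Peg 0: [4]
Peg 1: [6, 5, 2]
Peg 2: [3, 1]
Peg 3: []

After move 6 (1->0):
Peg 0: [4, 2]
Peg 1: [6, 5]
Peg 2: [3, 1]
Peg 3: []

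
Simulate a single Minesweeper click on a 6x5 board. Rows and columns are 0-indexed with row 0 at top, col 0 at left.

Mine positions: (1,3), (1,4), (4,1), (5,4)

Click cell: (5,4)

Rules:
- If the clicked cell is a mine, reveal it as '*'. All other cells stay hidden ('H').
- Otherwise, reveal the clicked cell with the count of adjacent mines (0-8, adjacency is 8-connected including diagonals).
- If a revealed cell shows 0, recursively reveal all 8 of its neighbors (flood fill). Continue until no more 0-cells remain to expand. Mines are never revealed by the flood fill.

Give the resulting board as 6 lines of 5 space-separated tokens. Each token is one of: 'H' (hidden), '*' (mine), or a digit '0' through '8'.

H H H H H
H H H H H
H H H H H
H H H H H
H H H H H
H H H H *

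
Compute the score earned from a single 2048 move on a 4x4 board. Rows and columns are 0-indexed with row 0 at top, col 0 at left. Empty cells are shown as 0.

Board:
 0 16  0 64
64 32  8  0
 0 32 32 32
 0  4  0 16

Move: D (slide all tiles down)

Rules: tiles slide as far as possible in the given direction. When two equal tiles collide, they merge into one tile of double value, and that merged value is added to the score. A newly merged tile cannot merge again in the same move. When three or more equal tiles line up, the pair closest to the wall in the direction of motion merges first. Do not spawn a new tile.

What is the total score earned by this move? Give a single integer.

Slide down:
col 0: [0, 64, 0, 0] -> [0, 0, 0, 64]  score +0 (running 0)
col 1: [16, 32, 32, 4] -> [0, 16, 64, 4]  score +64 (running 64)
col 2: [0, 8, 32, 0] -> [0, 0, 8, 32]  score +0 (running 64)
col 3: [64, 0, 32, 16] -> [0, 64, 32, 16]  score +0 (running 64)
Board after move:
 0  0  0  0
 0 16  0 64
 0 64  8 32
64  4 32 16

Answer: 64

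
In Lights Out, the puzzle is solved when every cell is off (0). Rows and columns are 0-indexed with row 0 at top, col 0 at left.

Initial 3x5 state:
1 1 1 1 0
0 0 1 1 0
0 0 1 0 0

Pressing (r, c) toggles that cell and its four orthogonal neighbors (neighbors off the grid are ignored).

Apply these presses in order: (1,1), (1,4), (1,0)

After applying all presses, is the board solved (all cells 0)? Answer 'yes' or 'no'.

After press 1 at (1,1):
1 0 1 1 0
1 1 0 1 0
0 1 1 0 0

After press 2 at (1,4):
1 0 1 1 1
1 1 0 0 1
0 1 1 0 1

After press 3 at (1,0):
0 0 1 1 1
0 0 0 0 1
1 1 1 0 1

Lights still on: 8

Answer: no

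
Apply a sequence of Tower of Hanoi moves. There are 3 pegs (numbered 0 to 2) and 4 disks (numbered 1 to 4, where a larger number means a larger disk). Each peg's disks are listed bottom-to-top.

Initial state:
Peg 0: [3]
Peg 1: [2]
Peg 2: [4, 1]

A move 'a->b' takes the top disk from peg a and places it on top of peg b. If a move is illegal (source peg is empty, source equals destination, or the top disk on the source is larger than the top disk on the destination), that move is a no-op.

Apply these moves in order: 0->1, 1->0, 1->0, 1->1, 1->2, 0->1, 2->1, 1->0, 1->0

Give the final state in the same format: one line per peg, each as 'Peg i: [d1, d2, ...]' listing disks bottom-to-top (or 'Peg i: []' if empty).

Answer: Peg 0: [3, 1]
Peg 1: [2]
Peg 2: [4]

Derivation:
After move 1 (0->1):
Peg 0: [3]
Peg 1: [2]
Peg 2: [4, 1]

After move 2 (1->0):
Peg 0: [3, 2]
Peg 1: []
Peg 2: [4, 1]

After move 3 (1->0):
Peg 0: [3, 2]
Peg 1: []
Peg 2: [4, 1]

After move 4 (1->1):
Peg 0: [3, 2]
Peg 1: []
Peg 2: [4, 1]

After move 5 (1->2):
Peg 0: [3, 2]
Peg 1: []
Peg 2: [4, 1]

After move 6 (0->1):
Peg 0: [3]
Peg 1: [2]
Peg 2: [4, 1]

After move 7 (2->1):
Peg 0: [3]
Peg 1: [2, 1]
Peg 2: [4]

After move 8 (1->0):
Peg 0: [3, 1]
Peg 1: [2]
Peg 2: [4]

After move 9 (1->0):
Peg 0: [3, 1]
Peg 1: [2]
Peg 2: [4]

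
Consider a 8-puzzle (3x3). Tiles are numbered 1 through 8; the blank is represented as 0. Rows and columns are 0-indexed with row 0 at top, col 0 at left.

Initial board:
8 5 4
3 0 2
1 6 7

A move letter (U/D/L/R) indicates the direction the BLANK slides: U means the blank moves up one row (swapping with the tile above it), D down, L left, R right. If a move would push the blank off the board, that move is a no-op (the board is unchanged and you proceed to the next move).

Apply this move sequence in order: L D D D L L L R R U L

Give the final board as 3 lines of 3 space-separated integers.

Answer: 8 5 4
1 0 3
6 7 2

Derivation:
After move 1 (L):
8 5 4
0 3 2
1 6 7

After move 2 (D):
8 5 4
1 3 2
0 6 7

After move 3 (D):
8 5 4
1 3 2
0 6 7

After move 4 (D):
8 5 4
1 3 2
0 6 7

After move 5 (L):
8 5 4
1 3 2
0 6 7

After move 6 (L):
8 5 4
1 3 2
0 6 7

After move 7 (L):
8 5 4
1 3 2
0 6 7

After move 8 (R):
8 5 4
1 3 2
6 0 7

After move 9 (R):
8 5 4
1 3 2
6 7 0

After move 10 (U):
8 5 4
1 3 0
6 7 2

After move 11 (L):
8 5 4
1 0 3
6 7 2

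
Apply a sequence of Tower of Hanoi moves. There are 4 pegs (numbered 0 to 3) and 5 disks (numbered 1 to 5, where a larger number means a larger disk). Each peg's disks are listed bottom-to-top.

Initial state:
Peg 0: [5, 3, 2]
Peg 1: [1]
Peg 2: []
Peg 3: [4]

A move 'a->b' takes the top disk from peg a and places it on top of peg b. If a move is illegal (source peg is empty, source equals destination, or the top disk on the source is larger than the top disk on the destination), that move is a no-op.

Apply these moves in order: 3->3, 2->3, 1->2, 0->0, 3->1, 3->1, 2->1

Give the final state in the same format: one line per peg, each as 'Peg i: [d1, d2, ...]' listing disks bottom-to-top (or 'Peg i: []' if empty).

After move 1 (3->3):
Peg 0: [5, 3, 2]
Peg 1: [1]
Peg 2: []
Peg 3: [4]

After move 2 (2->3):
Peg 0: [5, 3, 2]
Peg 1: [1]
Peg 2: []
Peg 3: [4]

After move 3 (1->2):
Peg 0: [5, 3, 2]
Peg 1: []
Peg 2: [1]
Peg 3: [4]

After move 4 (0->0):
Peg 0: [5, 3, 2]
Peg 1: []
Peg 2: [1]
Peg 3: [4]

After move 5 (3->1):
Peg 0: [5, 3, 2]
Peg 1: [4]
Peg 2: [1]
Peg 3: []

After move 6 (3->1):
Peg 0: [5, 3, 2]
Peg 1: [4]
Peg 2: [1]
Peg 3: []

After move 7 (2->1):
Peg 0: [5, 3, 2]
Peg 1: [4, 1]
Peg 2: []
Peg 3: []

Answer: Peg 0: [5, 3, 2]
Peg 1: [4, 1]
Peg 2: []
Peg 3: []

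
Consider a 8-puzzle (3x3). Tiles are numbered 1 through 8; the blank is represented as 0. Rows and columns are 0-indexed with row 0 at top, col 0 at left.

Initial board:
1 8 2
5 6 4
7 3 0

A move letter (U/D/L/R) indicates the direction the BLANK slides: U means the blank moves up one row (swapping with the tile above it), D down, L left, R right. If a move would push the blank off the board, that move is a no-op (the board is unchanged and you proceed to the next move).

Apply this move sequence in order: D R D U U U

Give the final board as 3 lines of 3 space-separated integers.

After move 1 (D):
1 8 2
5 6 4
7 3 0

After move 2 (R):
1 8 2
5 6 4
7 3 0

After move 3 (D):
1 8 2
5 6 4
7 3 0

After move 4 (U):
1 8 2
5 6 0
7 3 4

After move 5 (U):
1 8 0
5 6 2
7 3 4

After move 6 (U):
1 8 0
5 6 2
7 3 4

Answer: 1 8 0
5 6 2
7 3 4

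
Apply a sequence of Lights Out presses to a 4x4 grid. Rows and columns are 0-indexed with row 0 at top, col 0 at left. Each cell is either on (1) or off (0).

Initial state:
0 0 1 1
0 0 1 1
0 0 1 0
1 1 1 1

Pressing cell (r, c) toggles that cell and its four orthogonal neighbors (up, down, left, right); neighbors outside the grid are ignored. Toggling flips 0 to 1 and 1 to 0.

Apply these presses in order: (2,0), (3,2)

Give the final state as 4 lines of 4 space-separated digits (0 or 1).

Answer: 0 0 1 1
1 0 1 1
1 1 0 0
0 0 0 0

Derivation:
After press 1 at (2,0):
0 0 1 1
1 0 1 1
1 1 1 0
0 1 1 1

After press 2 at (3,2):
0 0 1 1
1 0 1 1
1 1 0 0
0 0 0 0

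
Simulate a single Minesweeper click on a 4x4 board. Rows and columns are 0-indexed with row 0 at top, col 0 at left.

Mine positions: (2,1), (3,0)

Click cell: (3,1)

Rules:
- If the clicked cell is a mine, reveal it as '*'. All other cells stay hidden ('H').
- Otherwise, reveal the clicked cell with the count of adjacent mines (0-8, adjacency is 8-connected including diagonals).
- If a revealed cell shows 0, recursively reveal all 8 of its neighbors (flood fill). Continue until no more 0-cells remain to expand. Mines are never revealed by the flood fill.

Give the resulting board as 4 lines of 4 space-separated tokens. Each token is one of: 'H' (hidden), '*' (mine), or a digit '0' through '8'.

H H H H
H H H H
H H H H
H 2 H H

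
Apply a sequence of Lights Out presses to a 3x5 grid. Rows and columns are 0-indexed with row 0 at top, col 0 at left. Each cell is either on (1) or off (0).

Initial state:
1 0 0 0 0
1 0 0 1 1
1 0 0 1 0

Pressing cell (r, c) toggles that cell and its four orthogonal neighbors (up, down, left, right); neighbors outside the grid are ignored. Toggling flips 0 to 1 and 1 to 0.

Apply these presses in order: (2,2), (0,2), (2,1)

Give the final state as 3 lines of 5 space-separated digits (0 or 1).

After press 1 at (2,2):
1 0 0 0 0
1 0 1 1 1
1 1 1 0 0

After press 2 at (0,2):
1 1 1 1 0
1 0 0 1 1
1 1 1 0 0

After press 3 at (2,1):
1 1 1 1 0
1 1 0 1 1
0 0 0 0 0

Answer: 1 1 1 1 0
1 1 0 1 1
0 0 0 0 0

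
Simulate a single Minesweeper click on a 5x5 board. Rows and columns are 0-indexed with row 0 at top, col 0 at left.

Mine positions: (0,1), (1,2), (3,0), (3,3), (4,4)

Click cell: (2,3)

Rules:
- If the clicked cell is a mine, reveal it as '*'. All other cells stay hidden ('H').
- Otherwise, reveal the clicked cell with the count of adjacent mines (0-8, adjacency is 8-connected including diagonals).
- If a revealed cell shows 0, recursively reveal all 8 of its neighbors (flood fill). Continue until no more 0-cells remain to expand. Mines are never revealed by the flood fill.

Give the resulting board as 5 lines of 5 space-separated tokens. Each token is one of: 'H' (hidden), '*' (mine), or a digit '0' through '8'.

H H H H H
H H H H H
H H H 2 H
H H H H H
H H H H H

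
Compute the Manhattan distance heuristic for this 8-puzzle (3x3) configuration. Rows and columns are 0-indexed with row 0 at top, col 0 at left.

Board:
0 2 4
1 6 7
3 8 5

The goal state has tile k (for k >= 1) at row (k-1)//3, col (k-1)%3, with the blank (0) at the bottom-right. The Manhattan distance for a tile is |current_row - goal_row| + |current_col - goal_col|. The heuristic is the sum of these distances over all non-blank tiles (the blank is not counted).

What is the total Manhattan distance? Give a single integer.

Answer: 14

Derivation:
Tile 2: at (0,1), goal (0,1), distance |0-0|+|1-1| = 0
Tile 4: at (0,2), goal (1,0), distance |0-1|+|2-0| = 3
Tile 1: at (1,0), goal (0,0), distance |1-0|+|0-0| = 1
Tile 6: at (1,1), goal (1,2), distance |1-1|+|1-2| = 1
Tile 7: at (1,2), goal (2,0), distance |1-2|+|2-0| = 3
Tile 3: at (2,0), goal (0,2), distance |2-0|+|0-2| = 4
Tile 8: at (2,1), goal (2,1), distance |2-2|+|1-1| = 0
Tile 5: at (2,2), goal (1,1), distance |2-1|+|2-1| = 2
Sum: 0 + 3 + 1 + 1 + 3 + 4 + 0 + 2 = 14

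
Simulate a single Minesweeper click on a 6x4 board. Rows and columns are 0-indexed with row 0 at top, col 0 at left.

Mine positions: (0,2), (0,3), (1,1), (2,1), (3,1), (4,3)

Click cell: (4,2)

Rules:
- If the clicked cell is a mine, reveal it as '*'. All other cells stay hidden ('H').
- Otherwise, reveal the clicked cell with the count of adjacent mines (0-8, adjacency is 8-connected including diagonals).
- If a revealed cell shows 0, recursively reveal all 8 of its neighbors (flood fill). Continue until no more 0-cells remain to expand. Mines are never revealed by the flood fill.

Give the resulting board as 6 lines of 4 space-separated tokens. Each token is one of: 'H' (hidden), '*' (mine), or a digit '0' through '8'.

H H H H
H H H H
H H H H
H H H H
H H 2 H
H H H H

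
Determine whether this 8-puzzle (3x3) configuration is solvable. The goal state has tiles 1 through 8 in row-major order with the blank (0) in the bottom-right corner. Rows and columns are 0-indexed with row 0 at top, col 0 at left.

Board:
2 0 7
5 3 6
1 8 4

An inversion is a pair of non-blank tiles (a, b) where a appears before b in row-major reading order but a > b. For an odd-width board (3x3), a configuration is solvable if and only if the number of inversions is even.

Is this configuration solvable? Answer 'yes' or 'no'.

Answer: no

Derivation:
Inversions (pairs i<j in row-major order where tile[i] > tile[j] > 0): 13
13 is odd, so the puzzle is not solvable.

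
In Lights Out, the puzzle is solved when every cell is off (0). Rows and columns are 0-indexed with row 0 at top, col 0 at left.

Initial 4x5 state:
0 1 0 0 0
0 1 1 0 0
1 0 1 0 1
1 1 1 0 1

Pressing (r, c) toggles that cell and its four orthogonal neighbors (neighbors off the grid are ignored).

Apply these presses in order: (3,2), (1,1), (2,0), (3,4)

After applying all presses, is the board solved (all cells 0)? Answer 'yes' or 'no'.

After press 1 at (3,2):
0 1 0 0 0
0 1 1 0 0
1 0 0 0 1
1 0 0 1 1

After press 2 at (1,1):
0 0 0 0 0
1 0 0 0 0
1 1 0 0 1
1 0 0 1 1

After press 3 at (2,0):
0 0 0 0 0
0 0 0 0 0
0 0 0 0 1
0 0 0 1 1

After press 4 at (3,4):
0 0 0 0 0
0 0 0 0 0
0 0 0 0 0
0 0 0 0 0

Lights still on: 0

Answer: yes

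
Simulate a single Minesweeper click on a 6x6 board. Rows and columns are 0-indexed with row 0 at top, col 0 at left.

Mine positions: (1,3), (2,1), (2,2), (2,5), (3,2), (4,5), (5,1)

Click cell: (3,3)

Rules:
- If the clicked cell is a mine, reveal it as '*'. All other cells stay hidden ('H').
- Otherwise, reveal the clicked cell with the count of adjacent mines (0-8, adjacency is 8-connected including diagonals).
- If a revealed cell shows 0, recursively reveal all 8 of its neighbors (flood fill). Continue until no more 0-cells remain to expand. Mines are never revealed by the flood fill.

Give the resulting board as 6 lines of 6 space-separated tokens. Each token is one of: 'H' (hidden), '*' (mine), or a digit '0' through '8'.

H H H H H H
H H H H H H
H H H H H H
H H H 2 H H
H H H H H H
H H H H H H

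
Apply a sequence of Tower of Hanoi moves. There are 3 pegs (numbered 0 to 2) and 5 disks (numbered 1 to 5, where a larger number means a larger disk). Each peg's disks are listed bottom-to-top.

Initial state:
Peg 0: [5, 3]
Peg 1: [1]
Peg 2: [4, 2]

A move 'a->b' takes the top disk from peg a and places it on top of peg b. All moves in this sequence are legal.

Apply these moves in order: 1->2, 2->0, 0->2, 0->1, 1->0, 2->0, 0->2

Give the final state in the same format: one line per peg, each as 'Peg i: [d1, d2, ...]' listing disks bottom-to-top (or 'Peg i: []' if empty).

Answer: Peg 0: [5, 3]
Peg 1: []
Peg 2: [4, 2, 1]

Derivation:
After move 1 (1->2):
Peg 0: [5, 3]
Peg 1: []
Peg 2: [4, 2, 1]

After move 2 (2->0):
Peg 0: [5, 3, 1]
Peg 1: []
Peg 2: [4, 2]

After move 3 (0->2):
Peg 0: [5, 3]
Peg 1: []
Peg 2: [4, 2, 1]

After move 4 (0->1):
Peg 0: [5]
Peg 1: [3]
Peg 2: [4, 2, 1]

After move 5 (1->0):
Peg 0: [5, 3]
Peg 1: []
Peg 2: [4, 2, 1]

After move 6 (2->0):
Peg 0: [5, 3, 1]
Peg 1: []
Peg 2: [4, 2]

After move 7 (0->2):
Peg 0: [5, 3]
Peg 1: []
Peg 2: [4, 2, 1]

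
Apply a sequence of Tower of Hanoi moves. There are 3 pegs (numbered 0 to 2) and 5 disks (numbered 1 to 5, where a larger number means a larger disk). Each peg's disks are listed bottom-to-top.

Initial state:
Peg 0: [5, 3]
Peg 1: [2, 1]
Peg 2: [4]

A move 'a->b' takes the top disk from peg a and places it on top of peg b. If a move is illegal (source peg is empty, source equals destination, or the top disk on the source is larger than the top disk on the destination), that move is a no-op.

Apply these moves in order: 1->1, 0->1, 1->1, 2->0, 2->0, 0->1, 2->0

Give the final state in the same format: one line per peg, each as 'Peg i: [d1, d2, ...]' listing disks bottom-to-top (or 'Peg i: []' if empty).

After move 1 (1->1):
Peg 0: [5, 3]
Peg 1: [2, 1]
Peg 2: [4]

After move 2 (0->1):
Peg 0: [5, 3]
Peg 1: [2, 1]
Peg 2: [4]

After move 3 (1->1):
Peg 0: [5, 3]
Peg 1: [2, 1]
Peg 2: [4]

After move 4 (2->0):
Peg 0: [5, 3]
Peg 1: [2, 1]
Peg 2: [4]

After move 5 (2->0):
Peg 0: [5, 3]
Peg 1: [2, 1]
Peg 2: [4]

After move 6 (0->1):
Peg 0: [5, 3]
Peg 1: [2, 1]
Peg 2: [4]

After move 7 (2->0):
Peg 0: [5, 3]
Peg 1: [2, 1]
Peg 2: [4]

Answer: Peg 0: [5, 3]
Peg 1: [2, 1]
Peg 2: [4]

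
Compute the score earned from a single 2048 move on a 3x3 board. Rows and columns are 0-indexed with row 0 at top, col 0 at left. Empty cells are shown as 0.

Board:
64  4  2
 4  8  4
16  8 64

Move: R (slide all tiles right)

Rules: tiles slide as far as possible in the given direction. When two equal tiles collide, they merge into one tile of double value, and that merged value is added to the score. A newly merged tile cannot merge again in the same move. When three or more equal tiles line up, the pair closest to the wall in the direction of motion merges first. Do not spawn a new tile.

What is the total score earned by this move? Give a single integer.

Slide right:
row 0: [64, 4, 2] -> [64, 4, 2]  score +0 (running 0)
row 1: [4, 8, 4] -> [4, 8, 4]  score +0 (running 0)
row 2: [16, 8, 64] -> [16, 8, 64]  score +0 (running 0)
Board after move:
64  4  2
 4  8  4
16  8 64

Answer: 0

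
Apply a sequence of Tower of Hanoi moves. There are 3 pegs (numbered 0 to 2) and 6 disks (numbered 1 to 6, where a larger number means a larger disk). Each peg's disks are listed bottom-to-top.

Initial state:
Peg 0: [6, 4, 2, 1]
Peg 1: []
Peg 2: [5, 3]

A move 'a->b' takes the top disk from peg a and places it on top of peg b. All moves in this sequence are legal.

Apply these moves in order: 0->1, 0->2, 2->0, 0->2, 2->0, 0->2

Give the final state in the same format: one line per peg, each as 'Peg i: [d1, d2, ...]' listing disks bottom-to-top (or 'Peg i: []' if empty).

After move 1 (0->1):
Peg 0: [6, 4, 2]
Peg 1: [1]
Peg 2: [5, 3]

After move 2 (0->2):
Peg 0: [6, 4]
Peg 1: [1]
Peg 2: [5, 3, 2]

After move 3 (2->0):
Peg 0: [6, 4, 2]
Peg 1: [1]
Peg 2: [5, 3]

After move 4 (0->2):
Peg 0: [6, 4]
Peg 1: [1]
Peg 2: [5, 3, 2]

After move 5 (2->0):
Peg 0: [6, 4, 2]
Peg 1: [1]
Peg 2: [5, 3]

After move 6 (0->2):
Peg 0: [6, 4]
Peg 1: [1]
Peg 2: [5, 3, 2]

Answer: Peg 0: [6, 4]
Peg 1: [1]
Peg 2: [5, 3, 2]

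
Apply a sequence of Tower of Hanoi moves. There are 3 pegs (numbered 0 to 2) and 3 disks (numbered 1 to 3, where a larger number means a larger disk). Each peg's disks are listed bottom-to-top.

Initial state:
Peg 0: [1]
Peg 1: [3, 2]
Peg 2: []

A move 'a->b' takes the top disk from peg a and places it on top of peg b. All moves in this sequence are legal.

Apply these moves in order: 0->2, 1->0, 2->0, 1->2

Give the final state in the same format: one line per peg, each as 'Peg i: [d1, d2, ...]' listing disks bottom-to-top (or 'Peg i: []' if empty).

Answer: Peg 0: [2, 1]
Peg 1: []
Peg 2: [3]

Derivation:
After move 1 (0->2):
Peg 0: []
Peg 1: [3, 2]
Peg 2: [1]

After move 2 (1->0):
Peg 0: [2]
Peg 1: [3]
Peg 2: [1]

After move 3 (2->0):
Peg 0: [2, 1]
Peg 1: [3]
Peg 2: []

After move 4 (1->2):
Peg 0: [2, 1]
Peg 1: []
Peg 2: [3]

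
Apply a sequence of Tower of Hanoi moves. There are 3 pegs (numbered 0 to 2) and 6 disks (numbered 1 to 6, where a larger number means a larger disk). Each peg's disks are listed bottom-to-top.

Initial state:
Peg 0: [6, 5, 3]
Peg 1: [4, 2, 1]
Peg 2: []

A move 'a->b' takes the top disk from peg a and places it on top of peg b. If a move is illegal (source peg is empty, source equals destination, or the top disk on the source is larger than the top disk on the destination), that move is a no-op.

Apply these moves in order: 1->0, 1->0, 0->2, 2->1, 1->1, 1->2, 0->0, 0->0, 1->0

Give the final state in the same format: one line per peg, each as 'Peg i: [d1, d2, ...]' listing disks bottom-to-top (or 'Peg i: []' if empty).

After move 1 (1->0):
Peg 0: [6, 5, 3, 1]
Peg 1: [4, 2]
Peg 2: []

After move 2 (1->0):
Peg 0: [6, 5, 3, 1]
Peg 1: [4, 2]
Peg 2: []

After move 3 (0->2):
Peg 0: [6, 5, 3]
Peg 1: [4, 2]
Peg 2: [1]

After move 4 (2->1):
Peg 0: [6, 5, 3]
Peg 1: [4, 2, 1]
Peg 2: []

After move 5 (1->1):
Peg 0: [6, 5, 3]
Peg 1: [4, 2, 1]
Peg 2: []

After move 6 (1->2):
Peg 0: [6, 5, 3]
Peg 1: [4, 2]
Peg 2: [1]

After move 7 (0->0):
Peg 0: [6, 5, 3]
Peg 1: [4, 2]
Peg 2: [1]

After move 8 (0->0):
Peg 0: [6, 5, 3]
Peg 1: [4, 2]
Peg 2: [1]

After move 9 (1->0):
Peg 0: [6, 5, 3, 2]
Peg 1: [4]
Peg 2: [1]

Answer: Peg 0: [6, 5, 3, 2]
Peg 1: [4]
Peg 2: [1]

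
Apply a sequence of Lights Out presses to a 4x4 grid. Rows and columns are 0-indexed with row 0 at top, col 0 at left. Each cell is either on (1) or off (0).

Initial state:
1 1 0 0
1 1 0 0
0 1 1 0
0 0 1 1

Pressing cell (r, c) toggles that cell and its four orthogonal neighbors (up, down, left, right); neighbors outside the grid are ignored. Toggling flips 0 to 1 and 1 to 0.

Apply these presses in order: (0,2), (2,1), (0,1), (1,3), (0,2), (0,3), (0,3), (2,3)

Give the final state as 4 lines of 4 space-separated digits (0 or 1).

After press 1 at (0,2):
1 0 1 1
1 1 1 0
0 1 1 0
0 0 1 1

After press 2 at (2,1):
1 0 1 1
1 0 1 0
1 0 0 0
0 1 1 1

After press 3 at (0,1):
0 1 0 1
1 1 1 0
1 0 0 0
0 1 1 1

After press 4 at (1,3):
0 1 0 0
1 1 0 1
1 0 0 1
0 1 1 1

After press 5 at (0,2):
0 0 1 1
1 1 1 1
1 0 0 1
0 1 1 1

After press 6 at (0,3):
0 0 0 0
1 1 1 0
1 0 0 1
0 1 1 1

After press 7 at (0,3):
0 0 1 1
1 1 1 1
1 0 0 1
0 1 1 1

After press 8 at (2,3):
0 0 1 1
1 1 1 0
1 0 1 0
0 1 1 0

Answer: 0 0 1 1
1 1 1 0
1 0 1 0
0 1 1 0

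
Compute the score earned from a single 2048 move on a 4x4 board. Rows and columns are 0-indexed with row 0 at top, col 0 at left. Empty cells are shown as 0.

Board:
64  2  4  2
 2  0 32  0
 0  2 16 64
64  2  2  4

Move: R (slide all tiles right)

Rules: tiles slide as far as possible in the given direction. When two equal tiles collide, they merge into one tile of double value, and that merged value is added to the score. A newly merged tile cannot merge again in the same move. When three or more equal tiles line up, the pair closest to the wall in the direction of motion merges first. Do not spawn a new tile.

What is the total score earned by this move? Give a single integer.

Slide right:
row 0: [64, 2, 4, 2] -> [64, 2, 4, 2]  score +0 (running 0)
row 1: [2, 0, 32, 0] -> [0, 0, 2, 32]  score +0 (running 0)
row 2: [0, 2, 16, 64] -> [0, 2, 16, 64]  score +0 (running 0)
row 3: [64, 2, 2, 4] -> [0, 64, 4, 4]  score +4 (running 4)
Board after move:
64  2  4  2
 0  0  2 32
 0  2 16 64
 0 64  4  4

Answer: 4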